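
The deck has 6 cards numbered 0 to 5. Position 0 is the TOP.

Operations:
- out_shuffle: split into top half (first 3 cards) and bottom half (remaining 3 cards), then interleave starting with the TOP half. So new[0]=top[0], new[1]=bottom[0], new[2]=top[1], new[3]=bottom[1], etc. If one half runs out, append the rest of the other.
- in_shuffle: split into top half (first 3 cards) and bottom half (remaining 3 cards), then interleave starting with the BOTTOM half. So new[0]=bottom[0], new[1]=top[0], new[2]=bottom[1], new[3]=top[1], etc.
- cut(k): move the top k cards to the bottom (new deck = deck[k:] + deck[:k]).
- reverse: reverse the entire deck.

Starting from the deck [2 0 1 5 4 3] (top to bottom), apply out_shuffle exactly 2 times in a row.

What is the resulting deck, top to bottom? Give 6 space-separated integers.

After op 1 (out_shuffle): [2 5 0 4 1 3]
After op 2 (out_shuffle): [2 4 5 1 0 3]

Answer: 2 4 5 1 0 3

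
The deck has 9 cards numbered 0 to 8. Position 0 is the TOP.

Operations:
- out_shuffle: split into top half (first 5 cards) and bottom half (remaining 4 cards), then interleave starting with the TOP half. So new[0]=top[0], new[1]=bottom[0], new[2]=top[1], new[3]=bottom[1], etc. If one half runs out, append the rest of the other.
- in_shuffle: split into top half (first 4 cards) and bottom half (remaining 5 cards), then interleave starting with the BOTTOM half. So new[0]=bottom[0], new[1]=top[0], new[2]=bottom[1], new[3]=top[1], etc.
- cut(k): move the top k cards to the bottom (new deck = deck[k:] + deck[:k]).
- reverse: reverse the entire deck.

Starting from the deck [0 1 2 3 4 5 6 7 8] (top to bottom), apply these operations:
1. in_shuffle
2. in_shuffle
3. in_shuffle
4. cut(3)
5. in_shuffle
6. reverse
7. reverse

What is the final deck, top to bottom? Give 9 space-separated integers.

After op 1 (in_shuffle): [4 0 5 1 6 2 7 3 8]
After op 2 (in_shuffle): [6 4 2 0 7 5 3 1 8]
After op 3 (in_shuffle): [7 6 5 4 3 2 1 0 8]
After op 4 (cut(3)): [4 3 2 1 0 8 7 6 5]
After op 5 (in_shuffle): [0 4 8 3 7 2 6 1 5]
After op 6 (reverse): [5 1 6 2 7 3 8 4 0]
After op 7 (reverse): [0 4 8 3 7 2 6 1 5]

Answer: 0 4 8 3 7 2 6 1 5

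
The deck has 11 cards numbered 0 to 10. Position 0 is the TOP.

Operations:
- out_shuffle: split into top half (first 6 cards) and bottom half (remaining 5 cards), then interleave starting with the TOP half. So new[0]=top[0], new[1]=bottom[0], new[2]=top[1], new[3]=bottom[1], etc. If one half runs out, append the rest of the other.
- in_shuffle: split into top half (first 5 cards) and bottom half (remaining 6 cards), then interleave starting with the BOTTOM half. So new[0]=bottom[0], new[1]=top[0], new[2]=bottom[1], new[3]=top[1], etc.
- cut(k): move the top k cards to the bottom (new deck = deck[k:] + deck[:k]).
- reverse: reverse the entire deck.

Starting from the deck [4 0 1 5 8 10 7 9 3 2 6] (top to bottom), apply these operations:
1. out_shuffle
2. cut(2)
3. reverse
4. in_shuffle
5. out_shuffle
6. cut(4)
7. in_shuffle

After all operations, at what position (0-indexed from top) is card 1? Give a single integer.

After op 1 (out_shuffle): [4 7 0 9 1 3 5 2 8 6 10]
After op 2 (cut(2)): [0 9 1 3 5 2 8 6 10 4 7]
After op 3 (reverse): [7 4 10 6 8 2 5 3 1 9 0]
After op 4 (in_shuffle): [2 7 5 4 3 10 1 6 9 8 0]
After op 5 (out_shuffle): [2 1 7 6 5 9 4 8 3 0 10]
After op 6 (cut(4)): [5 9 4 8 3 0 10 2 1 7 6]
After op 7 (in_shuffle): [0 5 10 9 2 4 1 8 7 3 6]
Card 1 is at position 6.

Answer: 6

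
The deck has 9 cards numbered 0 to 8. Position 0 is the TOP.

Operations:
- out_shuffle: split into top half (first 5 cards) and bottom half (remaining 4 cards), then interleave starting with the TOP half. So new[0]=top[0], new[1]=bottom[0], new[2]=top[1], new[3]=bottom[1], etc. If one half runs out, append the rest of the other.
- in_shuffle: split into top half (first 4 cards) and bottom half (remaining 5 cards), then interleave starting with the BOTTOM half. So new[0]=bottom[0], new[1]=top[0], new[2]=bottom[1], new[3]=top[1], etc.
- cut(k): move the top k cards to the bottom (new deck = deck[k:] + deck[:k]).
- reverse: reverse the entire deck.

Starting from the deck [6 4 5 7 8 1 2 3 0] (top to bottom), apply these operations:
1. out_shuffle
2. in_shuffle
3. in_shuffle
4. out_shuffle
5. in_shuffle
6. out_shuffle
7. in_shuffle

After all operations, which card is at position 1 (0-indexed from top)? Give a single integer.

Answer: 4

Derivation:
After op 1 (out_shuffle): [6 1 4 2 5 3 7 0 8]
After op 2 (in_shuffle): [5 6 3 1 7 4 0 2 8]
After op 3 (in_shuffle): [7 5 4 6 0 3 2 1 8]
After op 4 (out_shuffle): [7 3 5 2 4 1 6 8 0]
After op 5 (in_shuffle): [4 7 1 3 6 5 8 2 0]
After op 6 (out_shuffle): [4 5 7 8 1 2 3 0 6]
After op 7 (in_shuffle): [1 4 2 5 3 7 0 8 6]
Position 1: card 4.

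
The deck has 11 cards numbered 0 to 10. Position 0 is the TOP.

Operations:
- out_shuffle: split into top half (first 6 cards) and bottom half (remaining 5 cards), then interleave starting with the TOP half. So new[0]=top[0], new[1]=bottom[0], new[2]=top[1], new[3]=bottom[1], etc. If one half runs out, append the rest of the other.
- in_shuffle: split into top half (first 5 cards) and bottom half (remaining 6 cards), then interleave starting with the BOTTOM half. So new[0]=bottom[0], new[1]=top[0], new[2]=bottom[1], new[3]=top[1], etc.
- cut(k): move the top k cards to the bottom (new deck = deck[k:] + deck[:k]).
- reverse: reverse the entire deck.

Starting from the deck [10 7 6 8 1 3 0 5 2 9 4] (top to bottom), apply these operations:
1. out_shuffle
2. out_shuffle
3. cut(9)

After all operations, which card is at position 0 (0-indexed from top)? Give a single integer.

After op 1 (out_shuffle): [10 0 7 5 6 2 8 9 1 4 3]
After op 2 (out_shuffle): [10 8 0 9 7 1 5 4 6 3 2]
After op 3 (cut(9)): [3 2 10 8 0 9 7 1 5 4 6]
Position 0: card 3.

Answer: 3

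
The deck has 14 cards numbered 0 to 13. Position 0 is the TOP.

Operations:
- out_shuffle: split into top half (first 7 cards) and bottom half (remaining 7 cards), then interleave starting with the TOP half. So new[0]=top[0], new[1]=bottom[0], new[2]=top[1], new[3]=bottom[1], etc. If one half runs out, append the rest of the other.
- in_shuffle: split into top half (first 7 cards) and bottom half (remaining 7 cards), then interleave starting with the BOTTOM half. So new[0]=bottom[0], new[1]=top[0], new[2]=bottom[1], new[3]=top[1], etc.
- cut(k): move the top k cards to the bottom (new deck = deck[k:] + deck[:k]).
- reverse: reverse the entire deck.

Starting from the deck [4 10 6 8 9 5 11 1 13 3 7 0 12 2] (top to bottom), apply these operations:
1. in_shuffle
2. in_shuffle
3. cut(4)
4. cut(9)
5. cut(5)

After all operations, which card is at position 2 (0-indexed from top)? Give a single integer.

Answer: 12

Derivation:
After op 1 (in_shuffle): [1 4 13 10 3 6 7 8 0 9 12 5 2 11]
After op 2 (in_shuffle): [8 1 0 4 9 13 12 10 5 3 2 6 11 7]
After op 3 (cut(4)): [9 13 12 10 5 3 2 6 11 7 8 1 0 4]
After op 4 (cut(9)): [7 8 1 0 4 9 13 12 10 5 3 2 6 11]
After op 5 (cut(5)): [9 13 12 10 5 3 2 6 11 7 8 1 0 4]
Position 2: card 12.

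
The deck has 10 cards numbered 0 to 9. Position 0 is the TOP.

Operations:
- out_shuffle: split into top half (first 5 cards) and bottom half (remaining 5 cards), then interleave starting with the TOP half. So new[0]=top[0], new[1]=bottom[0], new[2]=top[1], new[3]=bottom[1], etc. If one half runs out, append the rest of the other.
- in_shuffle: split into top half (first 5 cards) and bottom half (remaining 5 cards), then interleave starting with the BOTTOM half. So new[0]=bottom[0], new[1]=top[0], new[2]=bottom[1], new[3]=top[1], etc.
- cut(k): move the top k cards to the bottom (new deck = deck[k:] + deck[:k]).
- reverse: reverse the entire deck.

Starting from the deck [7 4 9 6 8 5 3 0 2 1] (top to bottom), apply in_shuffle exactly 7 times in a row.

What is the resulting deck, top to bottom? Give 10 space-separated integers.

Answer: 0 8 4 1 3 6 7 2 5 9

Derivation:
After op 1 (in_shuffle): [5 7 3 4 0 9 2 6 1 8]
After op 2 (in_shuffle): [9 5 2 7 6 3 1 4 8 0]
After op 3 (in_shuffle): [3 9 1 5 4 2 8 7 0 6]
After op 4 (in_shuffle): [2 3 8 9 7 1 0 5 6 4]
After op 5 (in_shuffle): [1 2 0 3 5 8 6 9 4 7]
After op 6 (in_shuffle): [8 1 6 2 9 0 4 3 7 5]
After op 7 (in_shuffle): [0 8 4 1 3 6 7 2 5 9]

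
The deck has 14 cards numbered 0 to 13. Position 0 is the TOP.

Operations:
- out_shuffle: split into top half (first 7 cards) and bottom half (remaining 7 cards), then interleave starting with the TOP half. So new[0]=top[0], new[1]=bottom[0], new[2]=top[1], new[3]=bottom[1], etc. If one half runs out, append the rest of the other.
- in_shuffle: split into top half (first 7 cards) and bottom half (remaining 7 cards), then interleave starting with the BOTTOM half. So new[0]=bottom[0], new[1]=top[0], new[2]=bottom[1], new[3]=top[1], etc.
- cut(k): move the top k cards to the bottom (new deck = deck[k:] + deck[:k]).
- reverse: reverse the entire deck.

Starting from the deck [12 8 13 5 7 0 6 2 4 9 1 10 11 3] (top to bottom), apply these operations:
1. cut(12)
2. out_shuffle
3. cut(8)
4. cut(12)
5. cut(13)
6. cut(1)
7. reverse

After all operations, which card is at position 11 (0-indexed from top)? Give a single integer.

Answer: 13

Derivation:
After op 1 (cut(12)): [11 3 12 8 13 5 7 0 6 2 4 9 1 10]
After op 2 (out_shuffle): [11 0 3 6 12 2 8 4 13 9 5 1 7 10]
After op 3 (cut(8)): [13 9 5 1 7 10 11 0 3 6 12 2 8 4]
After op 4 (cut(12)): [8 4 13 9 5 1 7 10 11 0 3 6 12 2]
After op 5 (cut(13)): [2 8 4 13 9 5 1 7 10 11 0 3 6 12]
After op 6 (cut(1)): [8 4 13 9 5 1 7 10 11 0 3 6 12 2]
After op 7 (reverse): [2 12 6 3 0 11 10 7 1 5 9 13 4 8]
Position 11: card 13.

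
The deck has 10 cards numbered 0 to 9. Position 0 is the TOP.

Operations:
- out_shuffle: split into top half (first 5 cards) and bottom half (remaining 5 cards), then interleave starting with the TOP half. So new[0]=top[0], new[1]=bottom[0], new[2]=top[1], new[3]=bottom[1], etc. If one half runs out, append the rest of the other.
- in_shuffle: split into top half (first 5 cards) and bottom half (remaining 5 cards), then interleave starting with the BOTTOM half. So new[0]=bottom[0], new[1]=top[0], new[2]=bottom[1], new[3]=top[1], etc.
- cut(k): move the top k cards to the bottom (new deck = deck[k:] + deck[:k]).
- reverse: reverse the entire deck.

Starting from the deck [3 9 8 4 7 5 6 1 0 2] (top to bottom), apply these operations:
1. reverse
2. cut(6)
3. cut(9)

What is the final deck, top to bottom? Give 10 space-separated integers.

After op 1 (reverse): [2 0 1 6 5 7 4 8 9 3]
After op 2 (cut(6)): [4 8 9 3 2 0 1 6 5 7]
After op 3 (cut(9)): [7 4 8 9 3 2 0 1 6 5]

Answer: 7 4 8 9 3 2 0 1 6 5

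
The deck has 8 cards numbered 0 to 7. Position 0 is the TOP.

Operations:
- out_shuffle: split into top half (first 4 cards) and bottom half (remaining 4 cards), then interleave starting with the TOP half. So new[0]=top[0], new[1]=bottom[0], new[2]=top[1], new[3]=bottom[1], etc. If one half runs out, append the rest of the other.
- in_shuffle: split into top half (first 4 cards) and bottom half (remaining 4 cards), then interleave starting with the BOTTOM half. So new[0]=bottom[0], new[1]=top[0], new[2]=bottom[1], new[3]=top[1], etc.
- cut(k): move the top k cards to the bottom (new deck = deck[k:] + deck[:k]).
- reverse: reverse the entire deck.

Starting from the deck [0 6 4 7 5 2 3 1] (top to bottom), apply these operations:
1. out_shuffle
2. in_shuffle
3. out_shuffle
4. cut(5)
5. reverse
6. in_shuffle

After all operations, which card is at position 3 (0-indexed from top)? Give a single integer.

Answer: 6

Derivation:
After op 1 (out_shuffle): [0 5 6 2 4 3 7 1]
After op 2 (in_shuffle): [4 0 3 5 7 6 1 2]
After op 3 (out_shuffle): [4 7 0 6 3 1 5 2]
After op 4 (cut(5)): [1 5 2 4 7 0 6 3]
After op 5 (reverse): [3 6 0 7 4 2 5 1]
After op 6 (in_shuffle): [4 3 2 6 5 0 1 7]
Position 3: card 6.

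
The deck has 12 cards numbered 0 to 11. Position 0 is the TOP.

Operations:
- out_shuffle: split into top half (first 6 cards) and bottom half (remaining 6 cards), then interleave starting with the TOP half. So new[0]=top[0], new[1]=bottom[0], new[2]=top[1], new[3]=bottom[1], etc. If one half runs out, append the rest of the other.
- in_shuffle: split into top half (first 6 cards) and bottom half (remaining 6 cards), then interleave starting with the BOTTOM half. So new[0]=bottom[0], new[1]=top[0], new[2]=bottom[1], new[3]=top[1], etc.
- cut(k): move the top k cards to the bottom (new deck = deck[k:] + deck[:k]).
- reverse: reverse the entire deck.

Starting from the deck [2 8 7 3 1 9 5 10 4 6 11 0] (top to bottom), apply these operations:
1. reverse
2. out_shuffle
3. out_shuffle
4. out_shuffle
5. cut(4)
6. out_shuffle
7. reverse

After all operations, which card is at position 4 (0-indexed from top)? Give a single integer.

After op 1 (reverse): [0 11 6 4 10 5 9 1 3 7 8 2]
After op 2 (out_shuffle): [0 9 11 1 6 3 4 7 10 8 5 2]
After op 3 (out_shuffle): [0 4 9 7 11 10 1 8 6 5 3 2]
After op 4 (out_shuffle): [0 1 4 8 9 6 7 5 11 3 10 2]
After op 5 (cut(4)): [9 6 7 5 11 3 10 2 0 1 4 8]
After op 6 (out_shuffle): [9 10 6 2 7 0 5 1 11 4 3 8]
After op 7 (reverse): [8 3 4 11 1 5 0 7 2 6 10 9]
Position 4: card 1.

Answer: 1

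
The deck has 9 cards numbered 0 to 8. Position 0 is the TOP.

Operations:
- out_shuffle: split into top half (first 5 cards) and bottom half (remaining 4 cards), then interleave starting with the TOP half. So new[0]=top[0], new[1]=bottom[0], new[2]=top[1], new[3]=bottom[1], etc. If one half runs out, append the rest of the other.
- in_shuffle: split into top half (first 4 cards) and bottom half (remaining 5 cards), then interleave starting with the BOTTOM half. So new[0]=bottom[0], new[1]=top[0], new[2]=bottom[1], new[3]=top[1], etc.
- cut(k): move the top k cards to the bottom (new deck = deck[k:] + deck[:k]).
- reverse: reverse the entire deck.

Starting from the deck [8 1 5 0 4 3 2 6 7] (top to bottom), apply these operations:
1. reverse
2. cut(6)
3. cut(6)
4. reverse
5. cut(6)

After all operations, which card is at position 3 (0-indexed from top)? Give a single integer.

After op 1 (reverse): [7 6 2 3 4 0 5 1 8]
After op 2 (cut(6)): [5 1 8 7 6 2 3 4 0]
After op 3 (cut(6)): [3 4 0 5 1 8 7 6 2]
After op 4 (reverse): [2 6 7 8 1 5 0 4 3]
After op 5 (cut(6)): [0 4 3 2 6 7 8 1 5]
Position 3: card 2.

Answer: 2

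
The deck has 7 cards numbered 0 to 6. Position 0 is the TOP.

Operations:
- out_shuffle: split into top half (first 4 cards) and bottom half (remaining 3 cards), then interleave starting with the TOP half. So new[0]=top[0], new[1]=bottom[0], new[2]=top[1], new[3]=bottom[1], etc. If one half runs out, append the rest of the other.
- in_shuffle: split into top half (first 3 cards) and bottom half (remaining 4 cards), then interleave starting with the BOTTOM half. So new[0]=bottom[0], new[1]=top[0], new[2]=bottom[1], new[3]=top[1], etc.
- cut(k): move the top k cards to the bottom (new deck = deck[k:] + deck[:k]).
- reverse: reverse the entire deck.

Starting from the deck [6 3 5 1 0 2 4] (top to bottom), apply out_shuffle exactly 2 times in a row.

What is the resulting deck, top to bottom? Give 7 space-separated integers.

After op 1 (out_shuffle): [6 0 3 2 5 4 1]
After op 2 (out_shuffle): [6 5 0 4 3 1 2]

Answer: 6 5 0 4 3 1 2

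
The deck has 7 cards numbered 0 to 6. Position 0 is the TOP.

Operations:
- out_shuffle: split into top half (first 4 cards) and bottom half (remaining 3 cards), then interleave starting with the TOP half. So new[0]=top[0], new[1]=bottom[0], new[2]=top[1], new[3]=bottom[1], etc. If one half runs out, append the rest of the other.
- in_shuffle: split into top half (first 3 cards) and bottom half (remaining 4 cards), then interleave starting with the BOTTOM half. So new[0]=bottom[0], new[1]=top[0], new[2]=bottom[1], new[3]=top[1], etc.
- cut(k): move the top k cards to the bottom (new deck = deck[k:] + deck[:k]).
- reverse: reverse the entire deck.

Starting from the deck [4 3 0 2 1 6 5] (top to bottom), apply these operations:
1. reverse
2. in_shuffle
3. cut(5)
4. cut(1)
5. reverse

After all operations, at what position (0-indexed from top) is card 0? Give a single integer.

After op 1 (reverse): [5 6 1 2 0 3 4]
After op 2 (in_shuffle): [2 5 0 6 3 1 4]
After op 3 (cut(5)): [1 4 2 5 0 6 3]
After op 4 (cut(1)): [4 2 5 0 6 3 1]
After op 5 (reverse): [1 3 6 0 5 2 4]
Card 0 is at position 3.

Answer: 3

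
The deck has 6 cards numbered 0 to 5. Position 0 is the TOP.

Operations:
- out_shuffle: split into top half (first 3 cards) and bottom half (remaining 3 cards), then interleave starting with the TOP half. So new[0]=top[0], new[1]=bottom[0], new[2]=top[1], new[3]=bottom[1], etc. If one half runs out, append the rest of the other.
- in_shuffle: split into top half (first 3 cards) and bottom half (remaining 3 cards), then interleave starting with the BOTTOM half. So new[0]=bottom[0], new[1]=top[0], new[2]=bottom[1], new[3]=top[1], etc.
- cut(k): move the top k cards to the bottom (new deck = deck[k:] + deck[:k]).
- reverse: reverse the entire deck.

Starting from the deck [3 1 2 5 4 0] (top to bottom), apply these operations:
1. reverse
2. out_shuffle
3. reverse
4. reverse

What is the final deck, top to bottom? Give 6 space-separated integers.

Answer: 0 2 4 1 5 3

Derivation:
After op 1 (reverse): [0 4 5 2 1 3]
After op 2 (out_shuffle): [0 2 4 1 5 3]
After op 3 (reverse): [3 5 1 4 2 0]
After op 4 (reverse): [0 2 4 1 5 3]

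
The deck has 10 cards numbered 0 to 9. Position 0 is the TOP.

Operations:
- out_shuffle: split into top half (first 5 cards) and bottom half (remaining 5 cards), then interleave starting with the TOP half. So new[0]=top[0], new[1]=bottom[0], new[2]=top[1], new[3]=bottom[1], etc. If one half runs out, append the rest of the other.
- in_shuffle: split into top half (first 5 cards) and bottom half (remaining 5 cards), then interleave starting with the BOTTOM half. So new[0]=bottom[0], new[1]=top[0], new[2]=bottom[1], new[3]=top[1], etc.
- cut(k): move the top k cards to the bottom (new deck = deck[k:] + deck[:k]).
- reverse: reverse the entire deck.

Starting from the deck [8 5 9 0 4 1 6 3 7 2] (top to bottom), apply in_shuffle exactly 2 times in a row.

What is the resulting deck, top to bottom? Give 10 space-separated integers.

Answer: 9 1 7 8 0 6 2 5 4 3

Derivation:
After op 1 (in_shuffle): [1 8 6 5 3 9 7 0 2 4]
After op 2 (in_shuffle): [9 1 7 8 0 6 2 5 4 3]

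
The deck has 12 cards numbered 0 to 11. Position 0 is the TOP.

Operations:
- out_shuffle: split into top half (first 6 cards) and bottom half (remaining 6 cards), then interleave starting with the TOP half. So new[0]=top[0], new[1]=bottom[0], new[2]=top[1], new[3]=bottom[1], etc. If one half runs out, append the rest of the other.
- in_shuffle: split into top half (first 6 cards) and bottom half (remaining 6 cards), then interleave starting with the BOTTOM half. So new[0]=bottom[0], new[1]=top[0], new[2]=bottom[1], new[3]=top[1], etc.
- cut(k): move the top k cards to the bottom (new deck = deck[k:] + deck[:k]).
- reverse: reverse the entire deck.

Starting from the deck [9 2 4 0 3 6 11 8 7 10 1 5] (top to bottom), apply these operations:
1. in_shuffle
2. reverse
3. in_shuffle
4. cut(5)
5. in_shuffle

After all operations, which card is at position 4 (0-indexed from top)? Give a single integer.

After op 1 (in_shuffle): [11 9 8 2 7 4 10 0 1 3 5 6]
After op 2 (reverse): [6 5 3 1 0 10 4 7 2 8 9 11]
After op 3 (in_shuffle): [4 6 7 5 2 3 8 1 9 0 11 10]
After op 4 (cut(5)): [3 8 1 9 0 11 10 4 6 7 5 2]
After op 5 (in_shuffle): [10 3 4 8 6 1 7 9 5 0 2 11]
Position 4: card 6.

Answer: 6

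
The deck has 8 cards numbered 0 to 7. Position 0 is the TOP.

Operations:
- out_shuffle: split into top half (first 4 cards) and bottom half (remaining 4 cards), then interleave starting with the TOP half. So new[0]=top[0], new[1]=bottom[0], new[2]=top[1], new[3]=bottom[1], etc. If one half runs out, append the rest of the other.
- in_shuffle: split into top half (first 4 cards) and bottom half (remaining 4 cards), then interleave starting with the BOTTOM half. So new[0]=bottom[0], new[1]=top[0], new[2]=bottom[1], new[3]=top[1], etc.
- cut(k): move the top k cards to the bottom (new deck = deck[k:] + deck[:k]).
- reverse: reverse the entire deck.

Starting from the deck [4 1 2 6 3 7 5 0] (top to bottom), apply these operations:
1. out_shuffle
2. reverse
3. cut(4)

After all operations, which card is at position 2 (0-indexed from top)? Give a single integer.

Answer: 3

Derivation:
After op 1 (out_shuffle): [4 3 1 7 2 5 6 0]
After op 2 (reverse): [0 6 5 2 7 1 3 4]
After op 3 (cut(4)): [7 1 3 4 0 6 5 2]
Position 2: card 3.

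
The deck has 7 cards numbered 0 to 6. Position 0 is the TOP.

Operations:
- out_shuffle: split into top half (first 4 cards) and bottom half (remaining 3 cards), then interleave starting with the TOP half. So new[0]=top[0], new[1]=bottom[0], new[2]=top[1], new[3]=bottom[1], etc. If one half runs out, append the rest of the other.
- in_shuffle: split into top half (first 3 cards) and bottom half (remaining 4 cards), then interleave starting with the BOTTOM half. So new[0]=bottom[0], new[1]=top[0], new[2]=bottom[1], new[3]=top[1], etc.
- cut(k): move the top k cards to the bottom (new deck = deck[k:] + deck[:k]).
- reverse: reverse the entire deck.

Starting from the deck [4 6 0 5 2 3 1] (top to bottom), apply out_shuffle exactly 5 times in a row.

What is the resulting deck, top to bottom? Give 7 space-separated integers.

Answer: 4 0 2 1 6 5 3

Derivation:
After op 1 (out_shuffle): [4 2 6 3 0 1 5]
After op 2 (out_shuffle): [4 0 2 1 6 5 3]
After op 3 (out_shuffle): [4 6 0 5 2 3 1]
After op 4 (out_shuffle): [4 2 6 3 0 1 5]
After op 5 (out_shuffle): [4 0 2 1 6 5 3]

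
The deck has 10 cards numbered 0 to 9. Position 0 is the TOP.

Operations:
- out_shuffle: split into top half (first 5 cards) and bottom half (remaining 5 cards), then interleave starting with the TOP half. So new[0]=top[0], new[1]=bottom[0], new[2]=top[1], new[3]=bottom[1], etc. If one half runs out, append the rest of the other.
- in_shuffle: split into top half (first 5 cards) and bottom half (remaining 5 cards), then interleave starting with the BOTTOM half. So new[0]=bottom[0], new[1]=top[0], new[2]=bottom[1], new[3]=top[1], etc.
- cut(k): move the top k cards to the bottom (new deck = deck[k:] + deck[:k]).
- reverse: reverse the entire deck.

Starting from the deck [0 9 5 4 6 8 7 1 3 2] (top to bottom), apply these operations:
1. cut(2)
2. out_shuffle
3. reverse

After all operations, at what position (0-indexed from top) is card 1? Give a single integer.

Answer: 8

Derivation:
After op 1 (cut(2)): [5 4 6 8 7 1 3 2 0 9]
After op 2 (out_shuffle): [5 1 4 3 6 2 8 0 7 9]
After op 3 (reverse): [9 7 0 8 2 6 3 4 1 5]
Card 1 is at position 8.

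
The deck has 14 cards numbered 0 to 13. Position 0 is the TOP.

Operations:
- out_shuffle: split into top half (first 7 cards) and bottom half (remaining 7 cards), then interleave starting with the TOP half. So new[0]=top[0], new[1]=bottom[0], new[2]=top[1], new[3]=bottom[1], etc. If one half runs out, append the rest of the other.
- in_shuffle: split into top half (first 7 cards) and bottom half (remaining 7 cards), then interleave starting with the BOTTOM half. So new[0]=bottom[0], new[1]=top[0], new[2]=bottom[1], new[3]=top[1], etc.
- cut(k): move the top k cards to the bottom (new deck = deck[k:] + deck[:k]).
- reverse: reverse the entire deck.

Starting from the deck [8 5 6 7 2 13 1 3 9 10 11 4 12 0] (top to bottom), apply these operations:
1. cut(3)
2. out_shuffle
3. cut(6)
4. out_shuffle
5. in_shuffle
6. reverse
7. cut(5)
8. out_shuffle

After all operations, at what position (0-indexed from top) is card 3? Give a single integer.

After op 1 (cut(3)): [7 2 13 1 3 9 10 11 4 12 0 8 5 6]
After op 2 (out_shuffle): [7 11 2 4 13 12 1 0 3 8 9 5 10 6]
After op 3 (cut(6)): [1 0 3 8 9 5 10 6 7 11 2 4 13 12]
After op 4 (out_shuffle): [1 6 0 7 3 11 8 2 9 4 5 13 10 12]
After op 5 (in_shuffle): [2 1 9 6 4 0 5 7 13 3 10 11 12 8]
After op 6 (reverse): [8 12 11 10 3 13 7 5 0 4 6 9 1 2]
After op 7 (cut(5)): [13 7 5 0 4 6 9 1 2 8 12 11 10 3]
After op 8 (out_shuffle): [13 1 7 2 5 8 0 12 4 11 6 10 9 3]
Card 3 is at position 13.

Answer: 13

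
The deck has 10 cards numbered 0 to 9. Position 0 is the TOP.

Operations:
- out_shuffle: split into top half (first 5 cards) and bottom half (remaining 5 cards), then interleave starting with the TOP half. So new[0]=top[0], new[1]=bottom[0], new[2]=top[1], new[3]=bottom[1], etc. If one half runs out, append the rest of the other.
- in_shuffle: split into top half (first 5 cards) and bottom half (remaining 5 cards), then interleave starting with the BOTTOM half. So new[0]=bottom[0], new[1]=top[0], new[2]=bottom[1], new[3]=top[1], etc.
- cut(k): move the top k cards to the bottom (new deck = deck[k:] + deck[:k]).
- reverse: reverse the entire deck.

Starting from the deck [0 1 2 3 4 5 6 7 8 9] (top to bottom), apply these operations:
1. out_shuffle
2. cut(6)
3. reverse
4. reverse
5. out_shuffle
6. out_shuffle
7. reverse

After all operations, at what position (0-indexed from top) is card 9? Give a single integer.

After op 1 (out_shuffle): [0 5 1 6 2 7 3 8 4 9]
After op 2 (cut(6)): [3 8 4 9 0 5 1 6 2 7]
After op 3 (reverse): [7 2 6 1 5 0 9 4 8 3]
After op 4 (reverse): [3 8 4 9 0 5 1 6 2 7]
After op 5 (out_shuffle): [3 5 8 1 4 6 9 2 0 7]
After op 6 (out_shuffle): [3 6 5 9 8 2 1 0 4 7]
After op 7 (reverse): [7 4 0 1 2 8 9 5 6 3]
Card 9 is at position 6.

Answer: 6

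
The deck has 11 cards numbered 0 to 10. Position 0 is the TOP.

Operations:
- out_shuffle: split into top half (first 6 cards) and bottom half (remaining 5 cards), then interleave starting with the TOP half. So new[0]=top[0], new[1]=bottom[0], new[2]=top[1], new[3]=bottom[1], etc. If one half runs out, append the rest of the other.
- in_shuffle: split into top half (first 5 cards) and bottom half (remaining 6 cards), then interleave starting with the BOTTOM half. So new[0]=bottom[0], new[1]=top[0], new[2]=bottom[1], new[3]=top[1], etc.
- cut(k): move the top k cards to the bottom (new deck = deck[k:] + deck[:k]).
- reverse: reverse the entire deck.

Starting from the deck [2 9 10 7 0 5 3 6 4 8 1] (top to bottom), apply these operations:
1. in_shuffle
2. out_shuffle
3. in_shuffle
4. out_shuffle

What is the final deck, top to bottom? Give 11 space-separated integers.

Answer: 8 6 5 7 9 1 4 3 0 10 2

Derivation:
After op 1 (in_shuffle): [5 2 3 9 6 10 4 7 8 0 1]
After op 2 (out_shuffle): [5 4 2 7 3 8 9 0 6 1 10]
After op 3 (in_shuffle): [8 5 9 4 0 2 6 7 1 3 10]
After op 4 (out_shuffle): [8 6 5 7 9 1 4 3 0 10 2]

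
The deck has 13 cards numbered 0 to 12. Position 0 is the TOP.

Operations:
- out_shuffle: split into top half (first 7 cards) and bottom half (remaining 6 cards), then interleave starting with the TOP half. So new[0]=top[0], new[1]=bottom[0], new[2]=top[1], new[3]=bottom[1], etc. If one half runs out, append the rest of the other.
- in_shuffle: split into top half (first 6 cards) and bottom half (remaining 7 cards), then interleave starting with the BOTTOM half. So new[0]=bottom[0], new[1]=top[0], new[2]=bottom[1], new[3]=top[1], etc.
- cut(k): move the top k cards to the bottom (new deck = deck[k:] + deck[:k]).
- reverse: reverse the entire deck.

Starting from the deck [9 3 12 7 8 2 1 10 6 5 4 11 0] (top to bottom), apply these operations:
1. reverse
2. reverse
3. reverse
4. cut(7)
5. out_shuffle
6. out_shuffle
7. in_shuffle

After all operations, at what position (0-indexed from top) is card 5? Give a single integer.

Answer: 8

Derivation:
After op 1 (reverse): [0 11 4 5 6 10 1 2 8 7 12 3 9]
After op 2 (reverse): [9 3 12 7 8 2 1 10 6 5 4 11 0]
After op 3 (reverse): [0 11 4 5 6 10 1 2 8 7 12 3 9]
After op 4 (cut(7)): [2 8 7 12 3 9 0 11 4 5 6 10 1]
After op 5 (out_shuffle): [2 11 8 4 7 5 12 6 3 10 9 1 0]
After op 6 (out_shuffle): [2 6 11 3 8 10 4 9 7 1 5 0 12]
After op 7 (in_shuffle): [4 2 9 6 7 11 1 3 5 8 0 10 12]
Card 5 is at position 8.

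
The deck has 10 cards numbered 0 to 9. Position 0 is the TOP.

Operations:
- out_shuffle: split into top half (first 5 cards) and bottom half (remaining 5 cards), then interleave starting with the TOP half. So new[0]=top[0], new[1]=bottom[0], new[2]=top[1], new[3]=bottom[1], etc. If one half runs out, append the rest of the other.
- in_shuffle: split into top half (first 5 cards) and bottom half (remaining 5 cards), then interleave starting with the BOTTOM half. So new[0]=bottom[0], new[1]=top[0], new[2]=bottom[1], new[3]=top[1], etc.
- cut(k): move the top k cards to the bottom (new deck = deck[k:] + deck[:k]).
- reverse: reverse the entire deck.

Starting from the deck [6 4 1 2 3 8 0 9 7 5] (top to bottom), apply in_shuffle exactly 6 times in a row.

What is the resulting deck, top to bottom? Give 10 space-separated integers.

After op 1 (in_shuffle): [8 6 0 4 9 1 7 2 5 3]
After op 2 (in_shuffle): [1 8 7 6 2 0 5 4 3 9]
After op 3 (in_shuffle): [0 1 5 8 4 7 3 6 9 2]
After op 4 (in_shuffle): [7 0 3 1 6 5 9 8 2 4]
After op 5 (in_shuffle): [5 7 9 0 8 3 2 1 4 6]
After op 6 (in_shuffle): [3 5 2 7 1 9 4 0 6 8]

Answer: 3 5 2 7 1 9 4 0 6 8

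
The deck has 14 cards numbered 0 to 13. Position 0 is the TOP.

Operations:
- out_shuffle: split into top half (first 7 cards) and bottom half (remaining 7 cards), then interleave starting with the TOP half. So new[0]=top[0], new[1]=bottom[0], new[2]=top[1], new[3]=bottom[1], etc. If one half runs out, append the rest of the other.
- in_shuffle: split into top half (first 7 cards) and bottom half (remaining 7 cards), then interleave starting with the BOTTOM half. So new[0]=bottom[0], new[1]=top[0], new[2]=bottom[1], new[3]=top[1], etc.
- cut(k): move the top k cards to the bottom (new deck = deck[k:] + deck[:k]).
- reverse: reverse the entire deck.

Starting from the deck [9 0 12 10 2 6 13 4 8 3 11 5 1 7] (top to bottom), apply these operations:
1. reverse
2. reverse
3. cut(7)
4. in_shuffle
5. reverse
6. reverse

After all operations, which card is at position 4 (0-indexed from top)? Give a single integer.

Answer: 12

Derivation:
After op 1 (reverse): [7 1 5 11 3 8 4 13 6 2 10 12 0 9]
After op 2 (reverse): [9 0 12 10 2 6 13 4 8 3 11 5 1 7]
After op 3 (cut(7)): [4 8 3 11 5 1 7 9 0 12 10 2 6 13]
After op 4 (in_shuffle): [9 4 0 8 12 3 10 11 2 5 6 1 13 7]
After op 5 (reverse): [7 13 1 6 5 2 11 10 3 12 8 0 4 9]
After op 6 (reverse): [9 4 0 8 12 3 10 11 2 5 6 1 13 7]
Position 4: card 12.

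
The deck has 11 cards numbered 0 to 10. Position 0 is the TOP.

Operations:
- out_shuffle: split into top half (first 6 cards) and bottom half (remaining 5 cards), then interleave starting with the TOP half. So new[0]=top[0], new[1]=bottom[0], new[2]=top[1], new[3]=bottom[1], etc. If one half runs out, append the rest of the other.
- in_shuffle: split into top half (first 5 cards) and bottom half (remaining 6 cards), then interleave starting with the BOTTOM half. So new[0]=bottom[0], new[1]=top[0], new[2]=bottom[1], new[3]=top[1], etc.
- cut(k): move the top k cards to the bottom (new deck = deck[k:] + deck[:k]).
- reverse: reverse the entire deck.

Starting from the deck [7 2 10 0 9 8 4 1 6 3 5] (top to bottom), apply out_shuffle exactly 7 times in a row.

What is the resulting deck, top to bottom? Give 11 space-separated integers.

After op 1 (out_shuffle): [7 4 2 1 10 6 0 3 9 5 8]
After op 2 (out_shuffle): [7 0 4 3 2 9 1 5 10 8 6]
After op 3 (out_shuffle): [7 1 0 5 4 10 3 8 2 6 9]
After op 4 (out_shuffle): [7 3 1 8 0 2 5 6 4 9 10]
After op 5 (out_shuffle): [7 5 3 6 1 4 8 9 0 10 2]
After op 6 (out_shuffle): [7 8 5 9 3 0 6 10 1 2 4]
After op 7 (out_shuffle): [7 6 8 10 5 1 9 2 3 4 0]

Answer: 7 6 8 10 5 1 9 2 3 4 0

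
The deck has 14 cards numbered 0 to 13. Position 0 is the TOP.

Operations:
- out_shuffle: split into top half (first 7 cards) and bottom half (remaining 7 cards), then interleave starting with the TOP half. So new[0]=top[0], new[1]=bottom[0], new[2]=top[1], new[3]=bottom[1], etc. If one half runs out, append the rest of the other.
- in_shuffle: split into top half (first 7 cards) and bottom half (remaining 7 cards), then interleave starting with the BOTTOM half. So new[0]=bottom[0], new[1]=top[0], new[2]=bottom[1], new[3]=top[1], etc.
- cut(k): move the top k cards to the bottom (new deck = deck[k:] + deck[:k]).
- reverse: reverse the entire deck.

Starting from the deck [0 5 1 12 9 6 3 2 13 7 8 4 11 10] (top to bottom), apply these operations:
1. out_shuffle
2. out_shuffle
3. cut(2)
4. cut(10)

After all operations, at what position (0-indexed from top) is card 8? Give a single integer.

Answer: 3

Derivation:
After op 1 (out_shuffle): [0 2 5 13 1 7 12 8 9 4 6 11 3 10]
After op 2 (out_shuffle): [0 8 2 9 5 4 13 6 1 11 7 3 12 10]
After op 3 (cut(2)): [2 9 5 4 13 6 1 11 7 3 12 10 0 8]
After op 4 (cut(10)): [12 10 0 8 2 9 5 4 13 6 1 11 7 3]
Card 8 is at position 3.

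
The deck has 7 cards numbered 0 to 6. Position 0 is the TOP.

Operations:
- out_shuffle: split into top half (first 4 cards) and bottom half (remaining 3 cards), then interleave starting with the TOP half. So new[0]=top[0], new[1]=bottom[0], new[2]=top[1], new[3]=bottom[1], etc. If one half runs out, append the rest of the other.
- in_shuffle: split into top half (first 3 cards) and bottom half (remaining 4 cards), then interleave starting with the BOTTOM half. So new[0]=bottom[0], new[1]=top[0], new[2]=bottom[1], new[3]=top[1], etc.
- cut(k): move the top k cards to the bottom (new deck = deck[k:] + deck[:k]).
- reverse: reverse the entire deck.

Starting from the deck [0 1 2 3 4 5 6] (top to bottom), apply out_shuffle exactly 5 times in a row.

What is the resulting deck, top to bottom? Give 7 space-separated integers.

After op 1 (out_shuffle): [0 4 1 5 2 6 3]
After op 2 (out_shuffle): [0 2 4 6 1 3 5]
After op 3 (out_shuffle): [0 1 2 3 4 5 6]
After op 4 (out_shuffle): [0 4 1 5 2 6 3]
After op 5 (out_shuffle): [0 2 4 6 1 3 5]

Answer: 0 2 4 6 1 3 5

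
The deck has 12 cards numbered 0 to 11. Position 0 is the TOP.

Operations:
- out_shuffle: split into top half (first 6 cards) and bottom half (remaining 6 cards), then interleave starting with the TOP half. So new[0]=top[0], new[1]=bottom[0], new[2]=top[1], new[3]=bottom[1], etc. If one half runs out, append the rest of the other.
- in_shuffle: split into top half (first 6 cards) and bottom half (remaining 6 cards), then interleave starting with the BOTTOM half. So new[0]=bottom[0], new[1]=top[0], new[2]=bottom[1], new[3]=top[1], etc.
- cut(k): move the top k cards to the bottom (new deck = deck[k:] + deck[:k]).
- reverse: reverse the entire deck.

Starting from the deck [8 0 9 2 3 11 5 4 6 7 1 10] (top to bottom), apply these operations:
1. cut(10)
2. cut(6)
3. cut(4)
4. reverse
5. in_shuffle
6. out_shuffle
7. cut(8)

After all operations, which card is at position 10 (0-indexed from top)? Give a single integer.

After op 1 (cut(10)): [1 10 8 0 9 2 3 11 5 4 6 7]
After op 2 (cut(6)): [3 11 5 4 6 7 1 10 8 0 9 2]
After op 3 (cut(4)): [6 7 1 10 8 0 9 2 3 11 5 4]
After op 4 (reverse): [4 5 11 3 2 9 0 8 10 1 7 6]
After op 5 (in_shuffle): [0 4 8 5 10 11 1 3 7 2 6 9]
After op 6 (out_shuffle): [0 1 4 3 8 7 5 2 10 6 11 9]
After op 7 (cut(8)): [10 6 11 9 0 1 4 3 8 7 5 2]
Position 10: card 5.

Answer: 5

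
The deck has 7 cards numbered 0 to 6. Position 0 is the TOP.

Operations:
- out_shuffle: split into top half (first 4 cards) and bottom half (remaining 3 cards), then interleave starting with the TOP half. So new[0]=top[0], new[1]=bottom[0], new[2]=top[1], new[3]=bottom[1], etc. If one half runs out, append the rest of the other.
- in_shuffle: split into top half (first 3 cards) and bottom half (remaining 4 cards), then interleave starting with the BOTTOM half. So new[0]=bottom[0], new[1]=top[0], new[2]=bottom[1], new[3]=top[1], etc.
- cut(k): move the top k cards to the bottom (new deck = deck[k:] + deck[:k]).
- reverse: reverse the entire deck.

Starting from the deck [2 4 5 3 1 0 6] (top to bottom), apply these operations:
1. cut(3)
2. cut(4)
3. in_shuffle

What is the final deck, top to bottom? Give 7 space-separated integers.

Answer: 3 2 1 4 0 5 6

Derivation:
After op 1 (cut(3)): [3 1 0 6 2 4 5]
After op 2 (cut(4)): [2 4 5 3 1 0 6]
After op 3 (in_shuffle): [3 2 1 4 0 5 6]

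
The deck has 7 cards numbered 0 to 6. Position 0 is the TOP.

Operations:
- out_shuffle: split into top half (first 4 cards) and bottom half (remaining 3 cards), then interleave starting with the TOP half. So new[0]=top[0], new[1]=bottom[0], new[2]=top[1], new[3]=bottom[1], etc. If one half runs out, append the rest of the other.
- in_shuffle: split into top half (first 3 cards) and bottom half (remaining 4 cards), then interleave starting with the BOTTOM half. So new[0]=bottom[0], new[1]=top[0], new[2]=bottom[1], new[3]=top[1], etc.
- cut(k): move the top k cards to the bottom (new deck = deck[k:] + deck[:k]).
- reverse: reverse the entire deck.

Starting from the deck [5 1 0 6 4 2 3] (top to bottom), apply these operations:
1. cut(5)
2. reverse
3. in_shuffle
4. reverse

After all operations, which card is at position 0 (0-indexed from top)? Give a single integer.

After op 1 (cut(5)): [2 3 5 1 0 6 4]
After op 2 (reverse): [4 6 0 1 5 3 2]
After op 3 (in_shuffle): [1 4 5 6 3 0 2]
After op 4 (reverse): [2 0 3 6 5 4 1]
Position 0: card 2.

Answer: 2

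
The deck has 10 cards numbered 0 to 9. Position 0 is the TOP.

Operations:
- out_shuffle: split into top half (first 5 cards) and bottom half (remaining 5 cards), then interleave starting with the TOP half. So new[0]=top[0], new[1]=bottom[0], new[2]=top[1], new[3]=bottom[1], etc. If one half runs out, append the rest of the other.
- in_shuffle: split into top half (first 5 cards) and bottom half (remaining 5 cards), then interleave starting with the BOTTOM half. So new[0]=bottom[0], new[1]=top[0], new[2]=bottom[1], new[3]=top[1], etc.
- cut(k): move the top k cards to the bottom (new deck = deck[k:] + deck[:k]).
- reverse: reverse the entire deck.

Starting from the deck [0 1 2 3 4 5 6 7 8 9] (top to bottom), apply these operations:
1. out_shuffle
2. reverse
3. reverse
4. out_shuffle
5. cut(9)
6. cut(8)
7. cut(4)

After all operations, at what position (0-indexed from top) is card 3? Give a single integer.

Answer: 2

Derivation:
After op 1 (out_shuffle): [0 5 1 6 2 7 3 8 4 9]
After op 2 (reverse): [9 4 8 3 7 2 6 1 5 0]
After op 3 (reverse): [0 5 1 6 2 7 3 8 4 9]
After op 4 (out_shuffle): [0 7 5 3 1 8 6 4 2 9]
After op 5 (cut(9)): [9 0 7 5 3 1 8 6 4 2]
After op 6 (cut(8)): [4 2 9 0 7 5 3 1 8 6]
After op 7 (cut(4)): [7 5 3 1 8 6 4 2 9 0]
Card 3 is at position 2.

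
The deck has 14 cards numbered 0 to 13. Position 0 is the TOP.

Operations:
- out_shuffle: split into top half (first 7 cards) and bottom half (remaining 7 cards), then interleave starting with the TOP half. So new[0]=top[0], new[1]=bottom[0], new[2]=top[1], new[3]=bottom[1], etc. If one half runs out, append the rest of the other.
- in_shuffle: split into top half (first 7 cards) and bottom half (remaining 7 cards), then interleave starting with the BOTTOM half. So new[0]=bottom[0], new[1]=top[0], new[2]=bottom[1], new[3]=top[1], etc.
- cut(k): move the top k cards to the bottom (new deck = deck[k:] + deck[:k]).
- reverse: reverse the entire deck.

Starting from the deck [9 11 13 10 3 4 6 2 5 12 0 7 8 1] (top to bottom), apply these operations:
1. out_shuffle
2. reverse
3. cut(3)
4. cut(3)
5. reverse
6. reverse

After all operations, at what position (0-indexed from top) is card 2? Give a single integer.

After op 1 (out_shuffle): [9 2 11 5 13 12 10 0 3 7 4 8 6 1]
After op 2 (reverse): [1 6 8 4 7 3 0 10 12 13 5 11 2 9]
After op 3 (cut(3)): [4 7 3 0 10 12 13 5 11 2 9 1 6 8]
After op 4 (cut(3)): [0 10 12 13 5 11 2 9 1 6 8 4 7 3]
After op 5 (reverse): [3 7 4 8 6 1 9 2 11 5 13 12 10 0]
After op 6 (reverse): [0 10 12 13 5 11 2 9 1 6 8 4 7 3]
Card 2 is at position 6.

Answer: 6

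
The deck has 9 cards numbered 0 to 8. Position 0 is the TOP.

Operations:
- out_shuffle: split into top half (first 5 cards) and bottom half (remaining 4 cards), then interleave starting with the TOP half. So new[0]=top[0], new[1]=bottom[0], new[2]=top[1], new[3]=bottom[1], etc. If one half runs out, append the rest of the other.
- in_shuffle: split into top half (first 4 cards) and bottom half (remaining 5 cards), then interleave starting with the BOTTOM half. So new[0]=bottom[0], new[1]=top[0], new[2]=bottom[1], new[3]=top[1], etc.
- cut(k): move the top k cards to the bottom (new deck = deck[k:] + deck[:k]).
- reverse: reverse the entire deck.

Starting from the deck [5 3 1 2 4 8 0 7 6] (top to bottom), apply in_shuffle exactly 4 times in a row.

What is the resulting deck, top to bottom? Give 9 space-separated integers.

After op 1 (in_shuffle): [4 5 8 3 0 1 7 2 6]
After op 2 (in_shuffle): [0 4 1 5 7 8 2 3 6]
After op 3 (in_shuffle): [7 0 8 4 2 1 3 5 6]
After op 4 (in_shuffle): [2 7 1 0 3 8 5 4 6]

Answer: 2 7 1 0 3 8 5 4 6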